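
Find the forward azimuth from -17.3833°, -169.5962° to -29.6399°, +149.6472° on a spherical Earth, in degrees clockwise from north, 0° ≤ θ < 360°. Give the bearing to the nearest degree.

244°

Δλ = 149.6472 − -169.5962 = 319.2434°; wrapped into (−180°, 180°]: -40.7566°.
θ = atan2( sin Δλ · cos φ₂ , cos φ₁ · sin φ₂ − sin φ₁ · cos φ₂ · cos Δλ )
  = atan2(-0.56742, -0.27526) = -115.879° → normalised to [0°, 360°): 244.121°.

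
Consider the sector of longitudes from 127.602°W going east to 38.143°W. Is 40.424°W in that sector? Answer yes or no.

Band width going east from -127.602° to -38.143°: ((-38.143 − -127.602) mod 360) = 89.459°.
Offset of -40.424° east of the west edge: ((-40.424 − -127.602) mod 360) = 87.178°.
87.178° ≤ 89.459° ⇒ inside.

Yes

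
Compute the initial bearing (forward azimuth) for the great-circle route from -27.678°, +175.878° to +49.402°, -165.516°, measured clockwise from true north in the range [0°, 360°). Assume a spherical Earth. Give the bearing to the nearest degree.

12°

Δλ = -165.516 − 175.878 = -341.394°; wrapped into (−180°, 180°]: 18.606°.
θ = atan2( sin Δλ · cos φ₂ , cos φ₁ · sin φ₂ − sin φ₁ · cos φ₂ · cos Δλ )
  = atan2(0.20763, 0.95888) = 12.218° → normalised to [0°, 360°): 12.218°.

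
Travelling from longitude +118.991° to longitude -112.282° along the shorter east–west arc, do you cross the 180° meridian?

Yes

Naïve |-112.282 − 118.991| = 231.273° > 180°, so the shorter arc goes the other way round — across 180°.
Signed shortest Δλ = ((-112.282 − 118.991 + 180) mod 360) − 180 = 128.727°.
Going east by 128.727° from +118.991° passes through 180° before reaching -112.282°.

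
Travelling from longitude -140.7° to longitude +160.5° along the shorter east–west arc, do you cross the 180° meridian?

Yes

Naïve |160.5 − -140.7| = 301.2° > 180°, so the shorter arc goes the other way round — across 180°.
Signed shortest Δλ = ((160.5 − -140.7 + 180) mod 360) − 180 = -58.8°.
Going west by 58.8° from -140.7° passes through 180° before reaching +160.5°.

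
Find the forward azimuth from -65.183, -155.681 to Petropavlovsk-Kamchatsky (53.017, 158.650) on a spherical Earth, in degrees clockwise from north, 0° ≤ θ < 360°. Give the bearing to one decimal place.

329.0°

Δλ = 158.650 − -155.681 = 314.331°; wrapped into (−180°, 180°]: -45.669°.
θ = atan2( sin Δλ · cos φ₂ , cos φ₁ · sin φ₂ − sin φ₁ · cos φ₂ · cos Δλ )
  = atan2(-0.43032, 0.71684) = -30.976° → normalised to [0°, 360°): 329.024°.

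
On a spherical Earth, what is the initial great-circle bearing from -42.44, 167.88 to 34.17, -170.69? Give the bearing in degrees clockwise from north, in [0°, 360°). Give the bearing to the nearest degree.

Δλ = -170.69 − 167.88 = -338.57°; wrapped into (−180°, 180°]: 21.43°.
θ = atan2( sin Δλ · cos φ₂ , cos φ₁ · sin φ₂ − sin φ₁ · cos φ₂ · cos Δλ )
  = atan2(0.30229, 0.93422) = 17.931° → normalised to [0°, 360°): 17.931°.

18°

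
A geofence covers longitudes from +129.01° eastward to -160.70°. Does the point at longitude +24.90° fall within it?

No

Band width going east from +129.01° to -160.70°: ((-160.70 − 129.01) mod 360) = 70.29°.
Offset of +24.90° east of the west edge: ((24.90 − 129.01) mod 360) = 255.89°.
255.89° > 70.29° ⇒ outside.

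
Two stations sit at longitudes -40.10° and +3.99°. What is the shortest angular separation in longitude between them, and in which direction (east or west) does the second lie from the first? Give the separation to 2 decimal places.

44.09° east

Raw difference: 3.99 − -40.10 = 44.09°.
Normalise into (−180°, 180°]: 44.09° stays 44.09°.
Positive ⇒ the second point lies to the east; separation 44.09°.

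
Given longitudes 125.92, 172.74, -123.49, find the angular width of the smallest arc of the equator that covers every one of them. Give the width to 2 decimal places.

110.59°

Sort the longitudes: -123.49°, +125.92°, +172.74°.
Eastward gaps between consecutive values (wrapping around): 249.41°, 46.82°, 63.77°.
Largest gap = 249.41° ⇒ minimal covering band is its complement: 360° − 249.41° = 110.59°.
Band runs from +125.92° eastward to -123.49°, crossing the antimeridian.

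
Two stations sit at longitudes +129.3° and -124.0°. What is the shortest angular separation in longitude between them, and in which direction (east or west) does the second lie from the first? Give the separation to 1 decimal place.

106.7° east

Raw difference: -124.0 − 129.3 = -253.3°.
Normalise into (−180°, 180°]: -253.3° + 360° = 106.7°.
Positive ⇒ the second point lies to the east; separation 106.7°.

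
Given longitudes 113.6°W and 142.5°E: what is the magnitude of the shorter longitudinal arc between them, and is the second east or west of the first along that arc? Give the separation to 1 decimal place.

103.9° west

Raw difference: 142.5 − -113.6 = 256.1°.
Normalise into (−180°, 180°]: 256.1° − 360° = -103.9°.
Negative ⇒ the second point lies to the west; separation 103.9°.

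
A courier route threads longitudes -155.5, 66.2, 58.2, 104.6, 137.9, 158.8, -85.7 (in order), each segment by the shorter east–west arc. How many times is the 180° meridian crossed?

Leg 1: -155.5° → +66.2°, shortest Δλ = -138.3° (west) — crosses 180°.
Leg 2: +66.2° → +58.2°, shortest Δλ = -8.0° (west) — does not cross 180°.
Leg 3: +58.2° → +104.6°, shortest Δλ = 46.4° (east) — does not cross 180°.
Leg 4: +104.6° → +137.9°, shortest Δλ = 33.3° (east) — does not cross 180°.
Leg 5: +137.9° → +158.8°, shortest Δλ = 20.9° (east) — does not cross 180°.
Leg 6: +158.8° → -85.7°, shortest Δλ = 115.5° (east) — crosses 180°.
Total crossings: 2.

2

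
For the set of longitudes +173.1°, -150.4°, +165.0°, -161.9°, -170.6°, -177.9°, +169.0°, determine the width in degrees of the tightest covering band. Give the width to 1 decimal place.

44.6°

Sort the longitudes: -177.9°, -170.6°, -161.9°, -150.4°, +165.0°, +169.0°, +173.1°.
Eastward gaps between consecutive values (wrapping around): 7.3°, 8.7°, 11.5°, 315.4°, 4.0°, 4.1°, 9.0°.
Largest gap = 315.4° ⇒ minimal covering band is its complement: 360° − 315.4° = 44.6°.
Band runs from +165.0° eastward to -150.4°, crossing the antimeridian.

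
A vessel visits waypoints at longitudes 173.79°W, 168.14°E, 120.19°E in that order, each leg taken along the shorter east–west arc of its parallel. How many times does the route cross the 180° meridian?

Leg 1: -173.79° → +168.14°, shortest Δλ = -18.07° (west) — crosses 180°.
Leg 2: +168.14° → +120.19°, shortest Δλ = -47.95° (west) — does not cross 180°.
Total crossings: 1.

1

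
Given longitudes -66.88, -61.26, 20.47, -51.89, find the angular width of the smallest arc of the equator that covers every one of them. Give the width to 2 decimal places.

Sort the longitudes: -66.88°, -61.26°, -51.89°, +20.47°.
Eastward gaps between consecutive values (wrapping around): 5.62°, 9.37°, 72.36°, 272.65°.
Largest gap = 272.65° ⇒ minimal covering band is its complement: 360° − 272.65° = 87.35°.
Band runs from -66.88° eastward to +20.47°.

87.35°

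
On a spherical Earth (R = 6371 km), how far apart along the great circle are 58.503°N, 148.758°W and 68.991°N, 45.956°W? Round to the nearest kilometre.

Δλ = -45.956 − -148.758 = 102.802°.
Δφ = 68.991 − 58.503 = 10.488°.
a = sin²(Δφ/2) + cos φ₁ · cos φ₂ · sin²(Δλ/2) = 0.122759.
c = 2·atan2(√a, √(1−a)) = 0.71593 rad → d = 6371·c ≈ 4561.20 km.

4561 km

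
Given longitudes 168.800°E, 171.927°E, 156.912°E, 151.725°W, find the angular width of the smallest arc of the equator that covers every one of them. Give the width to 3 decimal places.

Sort the longitudes: -151.725°, +156.912°, +168.800°, +171.927°.
Eastward gaps between consecutive values (wrapping around): 308.637°, 11.888°, 3.127°, 36.348°.
Largest gap = 308.637° ⇒ minimal covering band is its complement: 360° − 308.637° = 51.363°.
Band runs from +156.912° eastward to -151.725°, crossing the antimeridian.

51.363°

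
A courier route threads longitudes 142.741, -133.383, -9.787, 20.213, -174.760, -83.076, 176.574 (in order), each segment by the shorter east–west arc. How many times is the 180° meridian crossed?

3

Leg 1: +142.741° → -133.383°, shortest Δλ = 83.876° (east) — crosses 180°.
Leg 2: -133.383° → -9.787°, shortest Δλ = 123.596° (east) — does not cross 180°.
Leg 3: -9.787° → +20.213°, shortest Δλ = 30.0° (east) — does not cross 180°.
Leg 4: +20.213° → -174.760°, shortest Δλ = 165.027° (east) — crosses 180°.
Leg 5: -174.760° → -83.076°, shortest Δλ = 91.684° (east) — does not cross 180°.
Leg 6: -83.076° → +176.574°, shortest Δλ = -100.35° (west) — crosses 180°.
Total crossings: 3.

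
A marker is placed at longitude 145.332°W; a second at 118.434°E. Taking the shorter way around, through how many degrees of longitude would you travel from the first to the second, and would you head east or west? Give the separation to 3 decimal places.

Raw difference: 118.434 − -145.332 = 263.766°.
Normalise into (−180°, 180°]: 263.766° − 360° = -96.234°.
Negative ⇒ the second point lies to the west; separation 96.234°.

96.234° west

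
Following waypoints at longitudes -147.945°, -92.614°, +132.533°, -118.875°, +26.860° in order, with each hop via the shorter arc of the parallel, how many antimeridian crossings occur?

Leg 1: -147.945° → -92.614°, shortest Δλ = 55.331° (east) — does not cross 180°.
Leg 2: -92.614° → +132.533°, shortest Δλ = -134.853° (west) — crosses 180°.
Leg 3: +132.533° → -118.875°, shortest Δλ = 108.592° (east) — crosses 180°.
Leg 4: -118.875° → +26.860°, shortest Δλ = 145.735° (east) — does not cross 180°.
Total crossings: 2.

2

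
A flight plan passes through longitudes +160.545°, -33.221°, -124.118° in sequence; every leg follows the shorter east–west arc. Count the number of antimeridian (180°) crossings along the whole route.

1

Leg 1: +160.545° → -33.221°, shortest Δλ = 166.234° (east) — crosses 180°.
Leg 2: -33.221° → -124.118°, shortest Δλ = -90.897° (west) — does not cross 180°.
Total crossings: 1.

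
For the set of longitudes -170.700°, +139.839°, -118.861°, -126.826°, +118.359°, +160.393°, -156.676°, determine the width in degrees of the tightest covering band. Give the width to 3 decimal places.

Sort the longitudes: -170.700°, -156.676°, -126.826°, -118.861°, +118.359°, +139.839°, +160.393°.
Eastward gaps between consecutive values (wrapping around): 14.024°, 29.850°, 7.965°, 237.220°, 21.480°, 20.554°, 28.907°.
Largest gap = 237.220° ⇒ minimal covering band is its complement: 360° − 237.220° = 122.780°.
Band runs from +118.359° eastward to -118.861°, crossing the antimeridian.

122.780°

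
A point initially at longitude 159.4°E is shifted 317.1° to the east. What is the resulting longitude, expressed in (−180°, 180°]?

116.5°E

Start at +159.4°; shift +317.1° → +476.5°.
+476.5° lies outside (−180°, 180°]; subtract 360° → +116.5°.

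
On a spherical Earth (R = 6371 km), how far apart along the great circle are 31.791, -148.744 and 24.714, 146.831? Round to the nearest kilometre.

6270 km

Δλ = 146.831 − -148.744 = 295.575°; wrapped into (−180°, 180°]: -64.425°.
Δφ = 24.714 − 31.791 = -7.077°.
a = sin²(Δφ/2) + cos φ₁ · cos φ₂ · sin²(Δλ/2) = 0.223211.
c = 2·atan2(√a, √(1−a)) = 0.98414 rad → d = 6371·c ≈ 6269.97 km.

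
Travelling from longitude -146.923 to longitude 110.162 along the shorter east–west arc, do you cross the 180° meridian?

Naïve |110.162 − -146.923| = 257.085° > 180°, so the shorter arc goes the other way round — across 180°.
Signed shortest Δλ = ((110.162 − -146.923 + 180) mod 360) − 180 = -102.915°.
Going west by 102.915° from -146.923° passes through 180° before reaching +110.162°.

Yes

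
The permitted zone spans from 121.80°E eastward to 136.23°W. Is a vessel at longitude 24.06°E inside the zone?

No

Band width going east from +121.80° to -136.23°: ((-136.23 − 121.80) mod 360) = 101.97°.
Offset of +24.06° east of the west edge: ((24.06 − 121.80) mod 360) = 262.26°.
262.26° > 101.97° ⇒ outside.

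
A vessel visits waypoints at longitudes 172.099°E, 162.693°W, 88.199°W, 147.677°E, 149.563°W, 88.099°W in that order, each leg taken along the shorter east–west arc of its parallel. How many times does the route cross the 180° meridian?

Leg 1: +172.099° → -162.693°, shortest Δλ = 25.208° (east) — crosses 180°.
Leg 2: -162.693° → -88.199°, shortest Δλ = 74.494° (east) — does not cross 180°.
Leg 3: -88.199° → +147.677°, shortest Δλ = -124.124° (west) — crosses 180°.
Leg 4: +147.677° → -149.563°, shortest Δλ = 62.76° (east) — crosses 180°.
Leg 5: -149.563° → -88.099°, shortest Δλ = 61.464° (east) — does not cross 180°.
Total crossings: 3.

3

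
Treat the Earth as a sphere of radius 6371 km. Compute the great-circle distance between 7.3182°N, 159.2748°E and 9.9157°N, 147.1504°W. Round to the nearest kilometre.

Δλ = -147.1504 − 159.2748 = -306.4252°; wrapped into (−180°, 180°]: 53.5748°.
Δφ = 9.9157 − 7.3182 = 2.5975°.
a = sin²(Δφ/2) + cos φ₁ · cos φ₂ · sin²(Δλ/2) = 0.198963.
c = 2·atan2(√a, √(1−a)) = 0.92470 rad → d = 6371·c ≈ 5891.27 km.

5891 km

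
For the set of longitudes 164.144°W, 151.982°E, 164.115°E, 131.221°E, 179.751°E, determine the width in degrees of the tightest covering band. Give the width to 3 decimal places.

Sort the longitudes: -164.144°, +131.221°, +151.982°, +164.115°, +179.751°.
Eastward gaps between consecutive values (wrapping around): 295.365°, 20.761°, 12.133°, 15.636°, 16.105°.
Largest gap = 295.365° ⇒ minimal covering band is its complement: 360° − 295.365° = 64.635°.
Band runs from +131.221° eastward to -164.144°, crossing the antimeridian.

64.635°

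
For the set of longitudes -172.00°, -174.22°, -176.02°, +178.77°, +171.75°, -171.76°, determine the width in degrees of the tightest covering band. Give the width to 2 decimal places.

16.49°

Sort the longitudes: -176.02°, -174.22°, -172.00°, -171.76°, +171.75°, +178.77°.
Eastward gaps between consecutive values (wrapping around): 1.80°, 2.22°, 0.24°, 343.51°, 7.02°, 5.21°.
Largest gap = 343.51° ⇒ minimal covering band is its complement: 360° − 343.51° = 16.49°.
Band runs from +171.75° eastward to -171.76°, crossing the antimeridian.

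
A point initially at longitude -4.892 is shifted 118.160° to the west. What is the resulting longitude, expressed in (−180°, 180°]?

Start at -4.892°; shift −118.160° → -123.052°.
-123.052° already lies in (−180°, 180°].

-123.052°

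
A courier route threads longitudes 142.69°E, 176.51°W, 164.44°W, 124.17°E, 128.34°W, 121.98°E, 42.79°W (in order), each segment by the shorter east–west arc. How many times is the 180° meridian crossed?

Leg 1: +142.69° → -176.51°, shortest Δλ = 40.8° (east) — crosses 180°.
Leg 2: -176.51° → -164.44°, shortest Δλ = 12.07° (east) — does not cross 180°.
Leg 3: -164.44° → +124.17°, shortest Δλ = -71.39° (west) — crosses 180°.
Leg 4: +124.17° → -128.34°, shortest Δλ = 107.49° (east) — crosses 180°.
Leg 5: -128.34° → +121.98°, shortest Δλ = -109.68° (west) — crosses 180°.
Leg 6: +121.98° → -42.79°, shortest Δλ = -164.77° (west) — does not cross 180°.
Total crossings: 4.

4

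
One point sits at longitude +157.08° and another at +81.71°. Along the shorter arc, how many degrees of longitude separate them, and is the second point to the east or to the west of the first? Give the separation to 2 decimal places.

Raw difference: 81.71 − 157.08 = -75.37°.
Normalise into (−180°, 180°]: -75.37° stays -75.37°.
Negative ⇒ the second point lies to the west; separation 75.37°.

75.37° west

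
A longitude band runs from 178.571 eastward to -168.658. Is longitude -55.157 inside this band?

No

Band width going east from +178.571° to -168.658°: ((-168.658 − 178.571) mod 360) = 12.771°.
Offset of -55.157° east of the west edge: ((-55.157 − 178.571) mod 360) = 126.272°.
126.272° > 12.771° ⇒ outside.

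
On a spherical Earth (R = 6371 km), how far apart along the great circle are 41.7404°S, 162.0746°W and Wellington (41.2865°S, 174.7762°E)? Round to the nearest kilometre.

1922 km

Δλ = 174.7762 − -162.0746 = 336.8508°; wrapped into (−180°, 180°]: -23.1492°.
Δφ = -41.2865 − -41.7404 = 0.4539°.
a = sin²(Δφ/2) + cos φ₁ · cos φ₂ · sin²(Δλ/2) = 0.022588.
c = 2·atan2(√a, √(1−a)) = 0.30173 rad → d = 6371·c ≈ 1922.31 km.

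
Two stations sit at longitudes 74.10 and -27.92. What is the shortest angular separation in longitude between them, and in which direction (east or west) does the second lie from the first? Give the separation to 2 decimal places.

Raw difference: -27.92 − 74.10 = -102.02°.
Normalise into (−180°, 180°]: -102.02° stays -102.02°.
Negative ⇒ the second point lies to the west; separation 102.02°.

102.02° west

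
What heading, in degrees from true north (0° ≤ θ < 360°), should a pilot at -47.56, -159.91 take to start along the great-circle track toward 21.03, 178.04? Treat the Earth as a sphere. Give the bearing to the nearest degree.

338°

Δλ = 178.04 − -159.91 = 337.95°; wrapped into (−180°, 180°]: -22.05°.
θ = atan2( sin Δλ · cos φ₂ , cos φ₁ · sin φ₂ − sin φ₁ · cos φ₂ · cos Δλ )
  = atan2(-0.35041, 0.88061) = -21.699° → normalised to [0°, 360°): 338.301°.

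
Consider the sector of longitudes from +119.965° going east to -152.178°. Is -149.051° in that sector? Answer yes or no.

Band width going east from +119.965° to -152.178°: ((-152.178 − 119.965) mod 360) = 87.857°.
Offset of -149.051° east of the west edge: ((-149.051 − 119.965) mod 360) = 90.984°.
90.984° > 87.857° ⇒ outside.

No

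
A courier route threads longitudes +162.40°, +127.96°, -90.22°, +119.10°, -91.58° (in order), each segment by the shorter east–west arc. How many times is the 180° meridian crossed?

Leg 1: +162.40° → +127.96°, shortest Δλ = -34.44° (west) — does not cross 180°.
Leg 2: +127.96° → -90.22°, shortest Δλ = 141.82° (east) — crosses 180°.
Leg 3: -90.22° → +119.10°, shortest Δλ = -150.68° (west) — crosses 180°.
Leg 4: +119.10° → -91.58°, shortest Δλ = 149.32° (east) — crosses 180°.
Total crossings: 3.

3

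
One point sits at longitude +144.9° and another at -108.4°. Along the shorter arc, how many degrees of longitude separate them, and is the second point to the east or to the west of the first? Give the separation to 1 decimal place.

Raw difference: -108.4 − 144.9 = -253.3°.
Normalise into (−180°, 180°]: -253.3° + 360° = 106.7°.
Positive ⇒ the second point lies to the east; separation 106.7°.

106.7° east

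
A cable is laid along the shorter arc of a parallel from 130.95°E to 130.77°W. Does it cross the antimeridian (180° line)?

Yes

Naïve |-130.77 − 130.95| = 261.72° > 180°, so the shorter arc goes the other way round — across 180°.
Signed shortest Δλ = ((-130.77 − 130.95 + 180) mod 360) − 180 = 98.28°.
Going east by 98.28° from +130.95° passes through 180° before reaching -130.77°.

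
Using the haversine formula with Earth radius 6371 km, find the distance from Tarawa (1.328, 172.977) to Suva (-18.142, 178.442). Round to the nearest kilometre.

2246 km

Δλ = 178.442 − 172.977 = 5.465°.
Δφ = -18.142 − 1.328 = -19.470°.
a = sin²(Δφ/2) + cos φ₁ · cos φ₂ · sin²(Δλ/2) = 0.030751.
c = 2·atan2(√a, √(1−a)) = 0.35254 rad → d = 6371·c ≈ 2246.05 km.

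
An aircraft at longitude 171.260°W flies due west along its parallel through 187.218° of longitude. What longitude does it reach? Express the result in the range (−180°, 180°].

1.522°E

Start at -171.260°; shift −187.218° → -358.478°.
-358.478° lies outside (−180°, 180°]; add 360° → +1.522°.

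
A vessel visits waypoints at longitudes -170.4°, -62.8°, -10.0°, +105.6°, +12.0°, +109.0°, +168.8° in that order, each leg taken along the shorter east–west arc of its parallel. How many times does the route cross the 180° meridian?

Leg 1: -170.4° → -62.8°, shortest Δλ = 107.6° (east) — does not cross 180°.
Leg 2: -62.8° → -10.0°, shortest Δλ = 52.8° (east) — does not cross 180°.
Leg 3: -10.0° → +105.6°, shortest Δλ = 115.6° (east) — does not cross 180°.
Leg 4: +105.6° → +12.0°, shortest Δλ = -93.6° (west) — does not cross 180°.
Leg 5: +12.0° → +109.0°, shortest Δλ = 97.0° (east) — does not cross 180°.
Leg 6: +109.0° → +168.8°, shortest Δλ = 59.8° (east) — does not cross 180°.
Total crossings: 0.

0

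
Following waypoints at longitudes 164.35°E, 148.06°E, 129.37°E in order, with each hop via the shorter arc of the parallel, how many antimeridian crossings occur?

0

Leg 1: +164.35° → +148.06°, shortest Δλ = -16.29° (west) — does not cross 180°.
Leg 2: +148.06° → +129.37°, shortest Δλ = -18.69° (west) — does not cross 180°.
Total crossings: 0.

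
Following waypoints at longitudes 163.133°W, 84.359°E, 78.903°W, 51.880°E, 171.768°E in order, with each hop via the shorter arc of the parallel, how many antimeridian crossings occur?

1

Leg 1: -163.133° → +84.359°, shortest Δλ = -112.508° (west) — crosses 180°.
Leg 2: +84.359° → -78.903°, shortest Δλ = -163.262° (west) — does not cross 180°.
Leg 3: -78.903° → +51.880°, shortest Δλ = 130.783° (east) — does not cross 180°.
Leg 4: +51.880° → +171.768°, shortest Δλ = 119.888° (east) — does not cross 180°.
Total crossings: 1.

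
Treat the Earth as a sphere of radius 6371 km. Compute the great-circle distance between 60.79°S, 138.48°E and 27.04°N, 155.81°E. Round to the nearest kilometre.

9892 km

Δλ = 155.81 − 138.48 = 17.33°.
Δφ = 27.04 − -60.79 = 87.83°.
a = sin²(Δφ/2) + cos φ₁ · cos φ₂ · sin²(Δλ/2) = 0.490934.
c = 2·atan2(√a, √(1−a)) = 1.55266 rad → d = 6371·c ≈ 9892.01 km.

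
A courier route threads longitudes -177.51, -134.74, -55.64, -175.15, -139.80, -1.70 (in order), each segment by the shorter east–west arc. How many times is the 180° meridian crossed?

Leg 1: -177.51° → -134.74°, shortest Δλ = 42.77° (east) — does not cross 180°.
Leg 2: -134.74° → -55.64°, shortest Δλ = 79.1° (east) — does not cross 180°.
Leg 3: -55.64° → -175.15°, shortest Δλ = -119.51° (west) — does not cross 180°.
Leg 4: -175.15° → -139.80°, shortest Δλ = 35.35° (east) — does not cross 180°.
Leg 5: -139.80° → -1.70°, shortest Δλ = 138.1° (east) — does not cross 180°.
Total crossings: 0.

0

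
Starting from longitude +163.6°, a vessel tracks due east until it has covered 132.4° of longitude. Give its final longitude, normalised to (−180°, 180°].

Start at +163.6°; shift +132.4° → +296.0°.
+296.0° lies outside (−180°, 180°]; subtract 360° → -64.0°.

-64.0°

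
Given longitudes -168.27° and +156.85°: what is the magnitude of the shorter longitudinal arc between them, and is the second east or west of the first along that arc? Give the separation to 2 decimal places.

34.88° west

Raw difference: 156.85 − -168.27 = 325.12°.
Normalise into (−180°, 180°]: 325.12° − 360° = -34.88°.
Negative ⇒ the second point lies to the west; separation 34.88°.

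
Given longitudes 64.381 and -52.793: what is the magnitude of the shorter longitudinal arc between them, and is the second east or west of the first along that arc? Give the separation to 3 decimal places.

Raw difference: -52.793 − 64.381 = -117.174°.
Normalise into (−180°, 180°]: -117.174° stays -117.174°.
Negative ⇒ the second point lies to the west; separation 117.174°.

117.174° west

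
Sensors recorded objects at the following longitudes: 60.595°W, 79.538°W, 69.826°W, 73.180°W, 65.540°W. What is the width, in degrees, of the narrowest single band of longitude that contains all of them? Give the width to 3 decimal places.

Sort the longitudes: -79.538°, -73.180°, -69.826°, -65.540°, -60.595°.
Eastward gaps between consecutive values (wrapping around): 6.358°, 3.354°, 4.286°, 4.945°, 341.057°.
Largest gap = 341.057° ⇒ minimal covering band is its complement: 360° − 341.057° = 18.943°.
Band runs from -79.538° eastward to -60.595°.

18.943°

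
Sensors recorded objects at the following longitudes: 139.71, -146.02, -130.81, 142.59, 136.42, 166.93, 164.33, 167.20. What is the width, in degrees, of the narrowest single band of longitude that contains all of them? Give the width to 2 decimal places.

Sort the longitudes: -146.02°, -130.81°, +136.42°, +139.71°, +142.59°, +164.33°, +166.93°, +167.20°.
Eastward gaps between consecutive values (wrapping around): 15.21°, 267.23°, 3.29°, 2.88°, 21.74°, 2.60°, 0.27°, 46.78°.
Largest gap = 267.23° ⇒ minimal covering band is its complement: 360° − 267.23° = 92.77°.
Band runs from +136.42° eastward to -130.81°, crossing the antimeridian.

92.77°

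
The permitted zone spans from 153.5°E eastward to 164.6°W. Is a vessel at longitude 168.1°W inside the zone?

Yes

Band width going east from +153.5° to -164.6°: ((-164.6 − 153.5) mod 360) = 41.9°.
Offset of -168.1° east of the west edge: ((-168.1 − 153.5) mod 360) = 38.4°.
38.4° ≤ 41.9° ⇒ inside.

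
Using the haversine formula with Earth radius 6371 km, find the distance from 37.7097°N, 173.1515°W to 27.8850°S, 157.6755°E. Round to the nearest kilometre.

Δλ = 157.6755 − -173.1515 = 330.8270°; wrapped into (−180°, 180°]: -29.1730°.
Δφ = -27.8850 − 37.7097 = -65.5947°.
a = sin²(Δφ/2) + cos φ₁ · cos φ₂ · sin²(Δλ/2) = 0.337756.
c = 2·atan2(√a, √(1−a)) = 1.24033 rad → d = 6371·c ≈ 7902.11 km.

7902 km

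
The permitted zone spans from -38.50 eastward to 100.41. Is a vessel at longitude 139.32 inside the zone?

No

Band width going east from -38.50° to +100.41°: ((100.41 − -38.50) mod 360) = 138.91°.
Offset of +139.32° east of the west edge: ((139.32 − -38.50) mod 360) = 177.82°.
177.82° > 138.91° ⇒ outside.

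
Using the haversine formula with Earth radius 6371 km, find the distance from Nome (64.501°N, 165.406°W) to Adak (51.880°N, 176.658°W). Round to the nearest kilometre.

1545 km

Δλ = -176.658 − -165.406 = -11.252°.
Δφ = 51.880 − 64.501 = -12.621°.
a = sin²(Δφ/2) + cos φ₁ · cos φ₂ · sin²(Δλ/2) = 0.014636.
c = 2·atan2(√a, √(1−a)) = 0.24255 rad → d = 6371·c ≈ 1545.29 km.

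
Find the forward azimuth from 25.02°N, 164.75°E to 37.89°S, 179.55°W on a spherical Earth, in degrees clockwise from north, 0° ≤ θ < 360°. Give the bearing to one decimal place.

166.3°

Δλ = -179.55 − 164.75 = -344.30°; wrapped into (−180°, 180°]: 15.70°.
θ = atan2( sin Δλ · cos φ₂ , cos φ₁ · sin φ₂ − sin φ₁ · cos φ₂ · cos Δλ )
  = atan2(0.21356, -0.87784) = 166.327° → normalised to [0°, 360°): 166.327°.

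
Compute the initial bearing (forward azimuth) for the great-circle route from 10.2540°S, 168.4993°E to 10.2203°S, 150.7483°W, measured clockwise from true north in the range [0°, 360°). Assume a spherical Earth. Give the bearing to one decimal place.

Δλ = -150.7483 − 168.4993 = -319.2476°; wrapped into (−180°, 180°]: 40.7524°.
θ = atan2( sin Δλ · cos φ₂ , cos φ₁ · sin φ₂ − sin φ₁ · cos φ₂ · cos Δλ )
  = atan2(0.64243, -0.04189) = 93.731° → normalised to [0°, 360°): 93.731°.

93.7°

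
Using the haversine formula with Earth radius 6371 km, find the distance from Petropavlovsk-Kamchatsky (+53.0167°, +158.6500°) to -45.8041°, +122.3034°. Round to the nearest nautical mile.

Δλ = 122.3034 − 158.6500 = -36.3466°.
Δφ = -45.8041 − 53.0167 = -98.8208°.
a = sin²(Δφ/2) + cos φ₁ · cos φ₂ · sin²(Δλ/2) = 0.617467.
c = 2·atan2(√a, √(1−a)) = 1.80795 rad → d = 6371·c ≈ 11518.44 km ≈ 6219.46 nmi.

6219 nmi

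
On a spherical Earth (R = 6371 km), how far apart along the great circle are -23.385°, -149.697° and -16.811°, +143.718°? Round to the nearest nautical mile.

Δλ = 143.718 − -149.697 = 293.415°; wrapped into (−180°, 180°]: -66.585°.
Δφ = -16.811 − -23.385 = 6.574°.
a = sin²(Δφ/2) + cos φ₁ · cos φ₂ · sin²(Δλ/2) = 0.268025.
c = 2·atan2(√a, √(1−a)) = 1.08835 rad → d = 6371·c ≈ 6933.86 km ≈ 3743.98 nmi.

3744 nmi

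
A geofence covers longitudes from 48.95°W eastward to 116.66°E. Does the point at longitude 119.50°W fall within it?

Band width going east from -48.95° to +116.66°: ((116.66 − -48.95) mod 360) = 165.61°.
Offset of -119.50° east of the west edge: ((-119.50 − -48.95) mod 360) = 289.45°.
289.45° > 165.61° ⇒ outside.

No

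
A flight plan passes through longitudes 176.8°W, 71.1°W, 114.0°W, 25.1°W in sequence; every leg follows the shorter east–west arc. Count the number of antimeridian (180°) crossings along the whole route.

0

Leg 1: -176.8° → -71.1°, shortest Δλ = 105.7° (east) — does not cross 180°.
Leg 2: -71.1° → -114.0°, shortest Δλ = -42.9° (west) — does not cross 180°.
Leg 3: -114.0° → -25.1°, shortest Δλ = 88.9° (east) — does not cross 180°.
Total crossings: 0.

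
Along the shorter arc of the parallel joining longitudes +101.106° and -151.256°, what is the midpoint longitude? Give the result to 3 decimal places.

Signed shortest Δλ from +101.106° to -151.256° is +107.638°.
Midpoint longitude = +101.106° + (+107.638°)/2 = +101.106° + 53.819° = +154.925°.
(The naïve average (+101.106 + -151.256)/2 = -25.075° is on the wrong side of the globe.)

+154.925°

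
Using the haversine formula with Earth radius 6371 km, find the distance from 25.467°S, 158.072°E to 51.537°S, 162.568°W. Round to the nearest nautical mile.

Δλ = -162.568 − 158.072 = -320.640°; wrapped into (−180°, 180°]: 39.360°.
Δφ = -51.537 − -25.467 = -26.070°.
a = sin²(Δφ/2) + cos φ₁ · cos φ₂ · sin²(Δλ/2) = 0.114560.
c = 2·atan2(√a, √(1−a)) = 0.69057 rad → d = 6371·c ≈ 4399.65 km ≈ 2375.62 nmi.

2376 nmi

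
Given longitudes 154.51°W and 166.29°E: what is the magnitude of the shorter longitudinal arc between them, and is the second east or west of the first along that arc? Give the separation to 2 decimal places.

Raw difference: 166.29 − -154.51 = 320.8°.
Normalise into (−180°, 180°]: 320.8° − 360° = -39.2°.
Negative ⇒ the second point lies to the west; separation 39.20°.

39.20° west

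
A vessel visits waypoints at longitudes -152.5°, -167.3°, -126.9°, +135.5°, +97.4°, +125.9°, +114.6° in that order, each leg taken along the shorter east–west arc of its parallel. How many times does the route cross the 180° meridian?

1

Leg 1: -152.5° → -167.3°, shortest Δλ = -14.8° (west) — does not cross 180°.
Leg 2: -167.3° → -126.9°, shortest Δλ = 40.4° (east) — does not cross 180°.
Leg 3: -126.9° → +135.5°, shortest Δλ = -97.6° (west) — crosses 180°.
Leg 4: +135.5° → +97.4°, shortest Δλ = -38.1° (west) — does not cross 180°.
Leg 5: +97.4° → +125.9°, shortest Δλ = 28.5° (east) — does not cross 180°.
Leg 6: +125.9° → +114.6°, shortest Δλ = -11.3° (west) — does not cross 180°.
Total crossings: 1.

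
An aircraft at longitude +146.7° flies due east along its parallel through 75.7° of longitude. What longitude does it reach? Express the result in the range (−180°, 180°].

-137.6°

Start at +146.7°; shift +75.7° → +222.4°.
+222.4° lies outside (−180°, 180°]; subtract 360° → -137.6°.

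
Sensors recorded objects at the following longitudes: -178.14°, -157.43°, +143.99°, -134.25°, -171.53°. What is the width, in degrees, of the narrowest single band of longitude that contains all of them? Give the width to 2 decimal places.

81.76°

Sort the longitudes: -178.14°, -171.53°, -157.43°, -134.25°, +143.99°.
Eastward gaps between consecutive values (wrapping around): 6.61°, 14.10°, 23.18°, 278.24°, 37.87°.
Largest gap = 278.24° ⇒ minimal covering band is its complement: 360° − 278.24° = 81.76°.
Band runs from +143.99° eastward to -134.25°, crossing the antimeridian.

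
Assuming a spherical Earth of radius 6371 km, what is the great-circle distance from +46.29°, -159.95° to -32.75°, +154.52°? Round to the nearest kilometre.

9905 km

Δλ = 154.52 − -159.95 = 314.47°; wrapped into (−180°, 180°]: -45.53°.
Δφ = -32.75 − 46.29 = -79.04°.
a = sin²(Δφ/2) + cos φ₁ · cos φ₂ · sin²(Δλ/2) = 0.491957.
c = 2·atan2(√a, √(1−a)) = 1.55471 rad → d = 6371·c ≈ 9905.06 km.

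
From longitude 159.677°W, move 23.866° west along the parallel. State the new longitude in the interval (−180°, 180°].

176.457°E

Start at -159.677°; shift −23.866° → -183.543°.
-183.543° lies outside (−180°, 180°]; add 360° → +176.457°.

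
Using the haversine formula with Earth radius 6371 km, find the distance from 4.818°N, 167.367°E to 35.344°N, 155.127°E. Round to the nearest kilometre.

3619 km

Δλ = 155.127 − 167.367 = -12.240°.
Δφ = 35.344 − 4.818 = 30.526°.
a = sin²(Δφ/2) + cos φ₁ · cos φ₂ · sin²(Δλ/2) = 0.078539.
c = 2·atan2(√a, √(1−a)) = 0.56811 rad → d = 6371·c ≈ 3619.40 km.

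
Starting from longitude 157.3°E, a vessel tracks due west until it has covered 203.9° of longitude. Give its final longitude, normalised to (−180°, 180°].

Start at +157.3°; shift −203.9° → -46.6°.
-46.6° already lies in (−180°, 180°].

46.6°W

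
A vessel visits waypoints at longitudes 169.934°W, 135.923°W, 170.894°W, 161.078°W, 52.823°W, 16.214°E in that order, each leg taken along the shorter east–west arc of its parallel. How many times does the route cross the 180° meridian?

Leg 1: -169.934° → -135.923°, shortest Δλ = 34.011° (east) — does not cross 180°.
Leg 2: -135.923° → -170.894°, shortest Δλ = -34.971° (west) — does not cross 180°.
Leg 3: -170.894° → -161.078°, shortest Δλ = 9.816° (east) — does not cross 180°.
Leg 4: -161.078° → -52.823°, shortest Δλ = 108.255° (east) — does not cross 180°.
Leg 5: -52.823° → +16.214°, shortest Δλ = 69.037° (east) — does not cross 180°.
Total crossings: 0.

0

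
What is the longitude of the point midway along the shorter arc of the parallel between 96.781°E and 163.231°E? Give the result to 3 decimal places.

130.006°E

Signed shortest Δλ from +96.781° to +163.231° is +66.450°.
Midpoint longitude = +96.781° + (+66.450°)/2 = +96.781° + 33.225° = +130.006°.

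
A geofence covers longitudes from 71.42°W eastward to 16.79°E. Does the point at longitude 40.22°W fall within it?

Band width going east from -71.42° to +16.79°: ((16.79 − -71.42) mod 360) = 88.21°.
Offset of -40.22° east of the west edge: ((-40.22 − -71.42) mod 360) = 31.20°.
31.20° ≤ 88.21° ⇒ inside.

Yes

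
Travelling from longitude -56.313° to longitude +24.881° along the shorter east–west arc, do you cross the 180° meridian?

No

Signed shortest Δλ = ((24.881 − -56.313 + 180) mod 360) − 180 = 81.194°.
Going east by 81.194° from -56.313° reaches +24.881° without touching 180°.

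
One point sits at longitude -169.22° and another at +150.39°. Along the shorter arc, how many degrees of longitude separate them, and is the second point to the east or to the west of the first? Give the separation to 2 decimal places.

40.39° west

Raw difference: 150.39 − -169.22 = 319.61°.
Normalise into (−180°, 180°]: 319.61° − 360° = -40.39°.
Negative ⇒ the second point lies to the west; separation 40.39°.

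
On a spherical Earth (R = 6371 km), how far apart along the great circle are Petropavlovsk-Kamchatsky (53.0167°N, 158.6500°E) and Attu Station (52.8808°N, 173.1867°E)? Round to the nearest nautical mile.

525 nmi

Δλ = 173.1867 − 158.6500 = 14.5367°.
Δφ = 52.8808 − 53.0167 = -0.1359°.
a = sin²(Δφ/2) + cos φ₁ · cos φ₂ · sin²(Δλ/2) = 0.005812.
c = 2·atan2(√a, √(1−a)) = 0.15263 rad → d = 6371·c ≈ 972.38 km ≈ 525.04 nmi.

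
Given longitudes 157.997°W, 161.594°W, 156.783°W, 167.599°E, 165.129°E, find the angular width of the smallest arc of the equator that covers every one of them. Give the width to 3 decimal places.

38.088°

Sort the longitudes: -161.594°, -157.997°, -156.783°, +165.129°, +167.599°.
Eastward gaps between consecutive values (wrapping around): 3.597°, 1.214°, 321.912°, 2.470°, 30.807°.
Largest gap = 321.912° ⇒ minimal covering band is its complement: 360° − 321.912° = 38.088°.
Band runs from +165.129° eastward to -156.783°, crossing the antimeridian.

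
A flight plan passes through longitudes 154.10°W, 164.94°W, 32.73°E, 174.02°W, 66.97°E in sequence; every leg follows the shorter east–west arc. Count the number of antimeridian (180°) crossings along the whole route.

3

Leg 1: -154.10° → -164.94°, shortest Δλ = -10.84° (west) — does not cross 180°.
Leg 2: -164.94° → +32.73°, shortest Δλ = -162.33° (west) — crosses 180°.
Leg 3: +32.73° → -174.02°, shortest Δλ = 153.25° (east) — crosses 180°.
Leg 4: -174.02° → +66.97°, shortest Δλ = -119.01° (west) — crosses 180°.
Total crossings: 3.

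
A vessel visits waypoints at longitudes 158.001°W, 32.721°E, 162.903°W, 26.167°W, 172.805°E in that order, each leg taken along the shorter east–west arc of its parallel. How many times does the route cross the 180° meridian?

Leg 1: -158.001° → +32.721°, shortest Δλ = -169.278° (west) — crosses 180°.
Leg 2: +32.721° → -162.903°, shortest Δλ = 164.376° (east) — crosses 180°.
Leg 3: -162.903° → -26.167°, shortest Δλ = 136.736° (east) — does not cross 180°.
Leg 4: -26.167° → +172.805°, shortest Δλ = -161.028° (west) — crosses 180°.
Total crossings: 3.

3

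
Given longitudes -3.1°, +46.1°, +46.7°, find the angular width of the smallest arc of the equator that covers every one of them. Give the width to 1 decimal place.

49.8°

Sort the longitudes: -3.1°, +46.1°, +46.7°.
Eastward gaps between consecutive values (wrapping around): 49.2°, 0.6°, 310.2°.
Largest gap = 310.2° ⇒ minimal covering band is its complement: 360° − 310.2° = 49.8°.
Band runs from -3.1° eastward to +46.7°.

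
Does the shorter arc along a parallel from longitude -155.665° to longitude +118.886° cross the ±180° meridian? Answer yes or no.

Yes

Naïve |118.886 − -155.665| = 274.551° > 180°, so the shorter arc goes the other way round — across 180°.
Signed shortest Δλ = ((118.886 − -155.665 + 180) mod 360) − 180 = -85.449°.
Going west by 85.449° from -155.665° passes through 180° before reaching +118.886°.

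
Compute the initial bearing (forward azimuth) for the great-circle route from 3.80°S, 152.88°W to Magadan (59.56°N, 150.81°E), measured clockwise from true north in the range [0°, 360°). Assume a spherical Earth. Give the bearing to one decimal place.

334.4°

Δλ = 150.81 − -152.88 = 303.69°; wrapped into (−180°, 180°]: -56.31°.
θ = atan2( sin Δλ · cos φ₂ , cos φ₁ · sin φ₂ − sin φ₁ · cos φ₂ · cos Δλ )
  = atan2(-0.42155, 0.87889) = -25.624° → normalised to [0°, 360°): 334.376°.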